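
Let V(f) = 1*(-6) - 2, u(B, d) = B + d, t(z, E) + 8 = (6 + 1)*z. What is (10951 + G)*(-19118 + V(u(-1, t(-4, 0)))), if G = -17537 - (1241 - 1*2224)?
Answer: 107162978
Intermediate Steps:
t(z, E) = -8 + 7*z (t(z, E) = -8 + (6 + 1)*z = -8 + 7*z)
G = -16554 (G = -17537 - (1241 - 2224) = -17537 - 1*(-983) = -17537 + 983 = -16554)
V(f) = -8 (V(f) = -6 - 2 = -8)
(10951 + G)*(-19118 + V(u(-1, t(-4, 0)))) = (10951 - 16554)*(-19118 - 8) = -5603*(-19126) = 107162978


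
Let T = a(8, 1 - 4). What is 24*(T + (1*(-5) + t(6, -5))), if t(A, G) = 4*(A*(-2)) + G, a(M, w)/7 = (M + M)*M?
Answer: 20112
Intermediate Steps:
a(M, w) = 14*M² (a(M, w) = 7*((M + M)*M) = 7*((2*M)*M) = 7*(2*M²) = 14*M²)
T = 896 (T = 14*8² = 14*64 = 896)
t(A, G) = G - 8*A (t(A, G) = 4*(-2*A) + G = -8*A + G = G - 8*A)
24*(T + (1*(-5) + t(6, -5))) = 24*(896 + (1*(-5) + (-5 - 8*6))) = 24*(896 + (-5 + (-5 - 48))) = 24*(896 + (-5 - 53)) = 24*(896 - 58) = 24*838 = 20112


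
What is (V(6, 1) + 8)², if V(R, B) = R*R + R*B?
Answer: 2500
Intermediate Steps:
V(R, B) = R² + B*R
(V(6, 1) + 8)² = (6*(1 + 6) + 8)² = (6*7 + 8)² = (42 + 8)² = 50² = 2500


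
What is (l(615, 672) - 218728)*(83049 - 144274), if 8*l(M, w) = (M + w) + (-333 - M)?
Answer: 107112219125/8 ≈ 1.3389e+10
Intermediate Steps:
l(M, w) = -333/8 + w/8 (l(M, w) = ((M + w) + (-333 - M))/8 = (-333 + w)/8 = -333/8 + w/8)
(l(615, 672) - 218728)*(83049 - 144274) = ((-333/8 + (1/8)*672) - 218728)*(83049 - 144274) = ((-333/8 + 84) - 218728)*(-61225) = (339/8 - 218728)*(-61225) = -1749485/8*(-61225) = 107112219125/8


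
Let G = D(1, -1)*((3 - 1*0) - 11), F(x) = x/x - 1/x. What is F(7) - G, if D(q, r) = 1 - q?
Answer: 6/7 ≈ 0.85714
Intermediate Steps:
F(x) = 1 - 1/x
G = 0 (G = (1 - 1*1)*((3 - 1*0) - 11) = (1 - 1)*((3 + 0) - 11) = 0*(3 - 11) = 0*(-8) = 0)
F(7) - G = (-1 + 7)/7 - 1*0 = (1/7)*6 + 0 = 6/7 + 0 = 6/7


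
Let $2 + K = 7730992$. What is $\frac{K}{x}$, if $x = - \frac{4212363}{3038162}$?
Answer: $- \frac{23488000040380}{4212363} \approx -5.576 \cdot 10^{6}$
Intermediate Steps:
$K = 7730990$ ($K = -2 + 7730992 = 7730990$)
$x = - \frac{4212363}{3038162}$ ($x = \left(-4212363\right) \frac{1}{3038162} = - \frac{4212363}{3038162} \approx -1.3865$)
$\frac{K}{x} = \frac{7730990}{- \frac{4212363}{3038162}} = 7730990 \left(- \frac{3038162}{4212363}\right) = - \frac{23488000040380}{4212363}$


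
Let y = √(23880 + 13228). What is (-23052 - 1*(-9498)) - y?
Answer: -13554 - 2*√9277 ≈ -13747.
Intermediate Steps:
y = 2*√9277 (y = √37108 = 2*√9277 ≈ 192.63)
(-23052 - 1*(-9498)) - y = (-23052 - 1*(-9498)) - 2*√9277 = (-23052 + 9498) - 2*√9277 = -13554 - 2*√9277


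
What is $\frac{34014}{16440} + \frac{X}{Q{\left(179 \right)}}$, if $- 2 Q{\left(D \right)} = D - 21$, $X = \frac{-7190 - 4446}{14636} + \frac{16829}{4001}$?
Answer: $\frac{6419554701329}{3168900587140} \approx 2.0258$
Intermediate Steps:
$X = \frac{49938402}{14639659}$ ($X = \left(-11636\right) \frac{1}{14636} + 16829 \cdot \frac{1}{4001} = - \frac{2909}{3659} + \frac{16829}{4001} = \frac{49938402}{14639659} \approx 3.4112$)
$Q{\left(D \right)} = \frac{21}{2} - \frac{D}{2}$ ($Q{\left(D \right)} = - \frac{D - 21}{2} = - \frac{-21 + D}{2} = \frac{21}{2} - \frac{D}{2}$)
$\frac{34014}{16440} + \frac{X}{Q{\left(179 \right)}} = \frac{34014}{16440} + \frac{49938402}{14639659 \left(\frac{21}{2} - \frac{179}{2}\right)} = 34014 \cdot \frac{1}{16440} + \frac{49938402}{14639659 \left(\frac{21}{2} - \frac{179}{2}\right)} = \frac{5669}{2740} + \frac{49938402}{14639659 \left(-79\right)} = \frac{5669}{2740} + \frac{49938402}{14639659} \left(- \frac{1}{79}\right) = \frac{5669}{2740} - \frac{49938402}{1156533061} = \frac{6419554701329}{3168900587140}$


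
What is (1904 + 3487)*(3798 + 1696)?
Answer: 29618154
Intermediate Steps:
(1904 + 3487)*(3798 + 1696) = 5391*5494 = 29618154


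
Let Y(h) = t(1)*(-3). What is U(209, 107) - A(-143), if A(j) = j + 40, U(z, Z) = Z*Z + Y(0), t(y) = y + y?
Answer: 11546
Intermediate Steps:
t(y) = 2*y
Y(h) = -6 (Y(h) = (2*1)*(-3) = 2*(-3) = -6)
U(z, Z) = -6 + Z² (U(z, Z) = Z*Z - 6 = Z² - 6 = -6 + Z²)
A(j) = 40 + j
U(209, 107) - A(-143) = (-6 + 107²) - (40 - 143) = (-6 + 11449) - 1*(-103) = 11443 + 103 = 11546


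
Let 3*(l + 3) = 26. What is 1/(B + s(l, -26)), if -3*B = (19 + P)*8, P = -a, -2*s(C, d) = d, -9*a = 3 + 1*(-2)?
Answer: -27/1025 ≈ -0.026341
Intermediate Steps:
l = 17/3 (l = -3 + (1/3)*26 = -3 + 26/3 = 17/3 ≈ 5.6667)
a = -1/9 (a = -(3 + 1*(-2))/9 = -(3 - 2)/9 = -1/9*1 = -1/9 ≈ -0.11111)
s(C, d) = -d/2
P = 1/9 (P = -1*(-1/9) = 1/9 ≈ 0.11111)
B = -1376/27 (B = -(19 + 1/9)*8/3 = -172*8/27 = -1/3*1376/9 = -1376/27 ≈ -50.963)
1/(B + s(l, -26)) = 1/(-1376/27 - 1/2*(-26)) = 1/(-1376/27 + 13) = 1/(-1025/27) = -27/1025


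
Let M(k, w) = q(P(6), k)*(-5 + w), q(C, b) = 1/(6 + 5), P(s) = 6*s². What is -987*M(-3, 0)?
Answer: 4935/11 ≈ 448.64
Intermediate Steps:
q(C, b) = 1/11
M(k, w) = -5/11 + w/11 (M(k, w) = (-5 + w)/11 = -5/11 + w/11)
-987*M(-3, 0) = -987*(-5/11 + (1/11)*0) = -987*(-5/11 + 0) = -987*(-5/11) = 4935/11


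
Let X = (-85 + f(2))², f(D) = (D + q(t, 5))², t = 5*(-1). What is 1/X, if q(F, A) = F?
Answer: 1/5776 ≈ 0.00017313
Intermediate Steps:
t = -5
f(D) = (-5 + D)² (f(D) = (D - 5)² = (-5 + D)²)
X = 5776 (X = (-85 + (-5 + 2)²)² = (-85 + (-3)²)² = (-85 + 9)² = (-76)² = 5776)
1/X = 1/5776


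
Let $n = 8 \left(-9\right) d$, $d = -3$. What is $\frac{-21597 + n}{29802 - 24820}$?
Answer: $- \frac{21381}{4982} \approx -4.2916$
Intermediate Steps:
$n = 216$ ($n = 8 \left(-9\right) \left(-3\right) = \left(-72\right) \left(-3\right) = 216$)
$\frac{-21597 + n}{29802 - 24820} = \frac{-21597 + 216}{29802 - 24820} = - \frac{21381}{4982}$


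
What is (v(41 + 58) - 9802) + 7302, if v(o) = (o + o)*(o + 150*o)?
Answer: 2957402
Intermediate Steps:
v(o) = 302*o**2 (v(o) = (2*o)*(151*o) = 302*o**2)
(v(41 + 58) - 9802) + 7302 = (302*(41 + 58)**2 - 9802) + 7302 = (302*99**2 - 9802) + 7302 = (302*9801 - 9802) + 7302 = (2959902 - 9802) + 7302 = 2950100 + 7302 = 2957402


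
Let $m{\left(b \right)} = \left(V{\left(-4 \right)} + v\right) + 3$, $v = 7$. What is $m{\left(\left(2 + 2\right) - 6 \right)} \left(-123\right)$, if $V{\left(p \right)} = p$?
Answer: $-738$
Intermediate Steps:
$m{\left(b \right)} = 6$ ($m{\left(b \right)} = \left(-4 + 7\right) + 3 = 3 + 3 = 6$)
$m{\left(\left(2 + 2\right) - 6 \right)} \left(-123\right) = 6 \left(-123\right) = -738$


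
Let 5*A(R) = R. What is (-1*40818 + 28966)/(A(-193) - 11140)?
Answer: 59260/55893 ≈ 1.0602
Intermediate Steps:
A(R) = R/5
(-1*40818 + 28966)/(A(-193) - 11140) = (-1*40818 + 28966)/((1/5)*(-193) - 11140) = (-40818 + 28966)/(-193/5 - 11140) = -11852/(-55893/5) = -11852*(-5/55893) = 59260/55893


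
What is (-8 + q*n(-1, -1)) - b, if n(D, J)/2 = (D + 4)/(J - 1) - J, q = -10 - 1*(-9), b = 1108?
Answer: -1115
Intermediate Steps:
q = -1 (q = -10 + 9 = -1)
n(D, J) = -2*J + 2*(4 + D)/(-1 + J) (n(D, J) = 2*((D + 4)/(J - 1) - J) = 2*((4 + D)/(-1 + J) - J) = 2*(-J + (4 + D)/(-1 + J)) = -2*J + 2*(4 + D)/(-1 + J))
(-8 + q*n(-1, -1)) - b = (-8 - 2*(4 - 1 - 1 - 1*(-1)²)/(-1 - 1)) - 1*1108 = (-8 - 2*(4 - 1 - 1 - 1*1)/(-2)) - 1108 = (-8 - 2*(-1)*(4 - 1 - 1 - 1)/2) - 1108 = (-8 - 2*(-1)/2) - 1108 = (-8 - 1*(-1)) - 1108 = (-8 + 1) - 1108 = -7 - 1108 = -1115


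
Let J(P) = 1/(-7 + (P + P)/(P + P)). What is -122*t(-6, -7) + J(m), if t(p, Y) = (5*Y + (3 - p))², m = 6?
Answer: -494833/6 ≈ -82472.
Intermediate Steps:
t(p, Y) = (3 - p + 5*Y)²
J(P) = -⅙ (J(P) = 1/(-7 + (2*P)/((2*P))) = 1/(-7 + (2*P)*(1/(2*P))) = 1/(-7 + 1) = 1/(-6) = -⅙)
-122*t(-6, -7) + J(m) = -122*(3 - 1*(-6) + 5*(-7))² - ⅙ = -122*(3 + 6 - 35)² - ⅙ = -122*(-26)² - ⅙ = -122*676 - ⅙ = -82472 - ⅙ = -494833/6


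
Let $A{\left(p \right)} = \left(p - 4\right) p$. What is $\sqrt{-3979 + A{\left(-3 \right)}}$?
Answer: $i \sqrt{3958} \approx 62.913 i$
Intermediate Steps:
$A{\left(p \right)} = p \left(-4 + p\right)$ ($A{\left(p \right)} = \left(-4 + p\right) p = p \left(-4 + p\right)$)
$\sqrt{-3979 + A{\left(-3 \right)}} = \sqrt{-3979 - 3 \left(-4 - 3\right)} = \sqrt{-3979 - -21} = \sqrt{-3979 + 21} = \sqrt{-3958} = i \sqrt{3958}$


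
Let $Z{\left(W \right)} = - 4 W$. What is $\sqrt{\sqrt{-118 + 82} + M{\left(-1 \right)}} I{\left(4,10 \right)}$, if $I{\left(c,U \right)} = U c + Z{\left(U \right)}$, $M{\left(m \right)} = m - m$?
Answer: $0$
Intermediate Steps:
$M{\left(m \right)} = 0$
$I{\left(c,U \right)} = - 4 U + U c$ ($I{\left(c,U \right)} = U c - 4 U = - 4 U + U c$)
$\sqrt{\sqrt{-118 + 82} + M{\left(-1 \right)}} I{\left(4,10 \right)} = \sqrt{\sqrt{-118 + 82} + 0} \cdot 10 \left(-4 + 4\right) = \sqrt{\sqrt{-36} + 0} \cdot 10 \cdot 0 = \sqrt{6 i + 0} \cdot 0 = \sqrt{6 i} 0 = \sqrt{6} \sqrt{i} 0 = 0$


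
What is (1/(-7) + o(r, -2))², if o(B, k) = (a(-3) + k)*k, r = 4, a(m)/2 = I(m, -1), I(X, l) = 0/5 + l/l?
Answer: 1/49 ≈ 0.020408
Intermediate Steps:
I(X, l) = 1 (I(X, l) = 0*(⅕) + 1 = 0 + 1 = 1)
a(m) = 2 (a(m) = 2*1 = 2)
o(B, k) = k*(2 + k) (o(B, k) = (2 + k)*k = k*(2 + k))
(1/(-7) + o(r, -2))² = (1/(-7) - 2*(2 - 2))² = (-⅐ - 2*0)² = (-⅐ + 0)² = (-⅐)² = 1/49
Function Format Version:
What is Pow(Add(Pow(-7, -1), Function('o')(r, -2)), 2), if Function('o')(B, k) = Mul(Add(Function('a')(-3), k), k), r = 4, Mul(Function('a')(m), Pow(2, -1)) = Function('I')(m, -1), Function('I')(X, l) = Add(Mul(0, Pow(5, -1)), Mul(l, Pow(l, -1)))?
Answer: Rational(1, 49) ≈ 0.020408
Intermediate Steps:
Function('I')(X, l) = 1 (Function('I')(X, l) = Add(Mul(0, Rational(1, 5)), 1) = Add(0, 1) = 1)
Function('a')(m) = 2 (Function('a')(m) = Mul(2, 1) = 2)
Function('o')(B, k) = Mul(k, Add(2, k)) (Function('o')(B, k) = Mul(Add(2, k), k) = Mul(k, Add(2, k)))
Pow(Add(Pow(-7, -1), Function('o')(r, -2)), 2) = Pow(Add(Pow(-7, -1), Mul(-2, Add(2, -2))), 2) = Pow(Add(Rational(-1, 7), Mul(-2, 0)), 2) = Pow(Add(Rational(-1, 7), 0), 2) = Pow(Rational(-1, 7), 2) = Rational(1, 49)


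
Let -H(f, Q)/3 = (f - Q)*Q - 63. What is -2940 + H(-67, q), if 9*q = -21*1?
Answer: -9611/3 ≈ -3203.7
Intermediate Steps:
q = -7/3 (q = (-21*1)/9 = (⅑)*(-21) = -7/3 ≈ -2.3333)
H(f, Q) = 189 - 3*Q*(f - Q) (H(f, Q) = -3*((f - Q)*Q - 63) = -3*(Q*(f - Q) - 63) = -3*(-63 + Q*(f - Q)) = 189 - 3*Q*(f - Q))
-2940 + H(-67, q) = -2940 + (189 + 3*(-7/3)² - 3*(-7/3)*(-67)) = -2940 + (189 + 3*(49/9) - 469) = -2940 + (189 + 49/3 - 469) = -2940 - 791/3 = -9611/3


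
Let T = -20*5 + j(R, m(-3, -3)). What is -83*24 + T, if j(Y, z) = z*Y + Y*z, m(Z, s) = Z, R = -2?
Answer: -2080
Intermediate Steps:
j(Y, z) = 2*Y*z (j(Y, z) = Y*z + Y*z = 2*Y*z)
T = -88 (T = -20*5 + 2*(-2)*(-3) = -4*25 + 12 = -100 + 12 = -88)
-83*24 + T = -83*24 - 88 = -1992 - 88 = -2080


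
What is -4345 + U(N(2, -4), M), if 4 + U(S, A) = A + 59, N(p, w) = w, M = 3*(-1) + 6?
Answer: -4287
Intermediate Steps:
M = 3 (M = -3 + 6 = 3)
U(S, A) = 55 + A (U(S, A) = -4 + (A + 59) = -4 + (59 + A) = 55 + A)
-4345 + U(N(2, -4), M) = -4345 + (55 + 3) = -4345 + 58 = -4287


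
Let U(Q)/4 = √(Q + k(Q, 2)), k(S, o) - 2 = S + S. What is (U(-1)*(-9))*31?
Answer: -1116*I ≈ -1116.0*I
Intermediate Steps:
k(S, o) = 2 + 2*S (k(S, o) = 2 + (S + S) = 2 + 2*S)
U(Q) = 4*√(2 + 3*Q) (U(Q) = 4*√(Q + (2 + 2*Q)) = 4*√(2 + 3*Q))
(U(-1)*(-9))*31 = ((4*√(2 + 3*(-1)))*(-9))*31 = ((4*√(2 - 3))*(-9))*31 = ((4*√(-1))*(-9))*31 = ((4*I)*(-9))*31 = -36*I*31 = -1116*I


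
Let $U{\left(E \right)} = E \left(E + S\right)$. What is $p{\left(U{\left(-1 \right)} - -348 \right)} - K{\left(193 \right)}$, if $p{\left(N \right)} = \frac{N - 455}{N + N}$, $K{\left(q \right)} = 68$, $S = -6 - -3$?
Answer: $- \frac{47975}{704} \approx -68.146$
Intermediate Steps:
$S = -3$ ($S = -6 + 3 = -3$)
$U{\left(E \right)} = E \left(-3 + E\right)$ ($U{\left(E \right)} = E \left(E - 3\right) = E \left(-3 + E\right)$)
$p{\left(N \right)} = \frac{-455 + N}{2 N}$
$p{\left(U{\left(-1 \right)} - -348 \right)} - K{\left(193 \right)} = \frac{-455 - -352}{2 \left(- (-3 - 1) - -348\right)} - 68 = \frac{-455 + \left(\left(-1\right) \left(-4\right) + 348\right)}{2 \left(\left(-1\right) \left(-4\right) + 348\right)} - 68 = \frac{-455 + \left(4 + 348\right)}{2 \left(4 + 348\right)} - 68 = \frac{-455 + 352}{2 \cdot 352} - 68 = \frac{1}{2} \cdot \frac{1}{352} \left(-103\right) - 68 = - \frac{103}{704} - 68 = - \frac{47975}{704}$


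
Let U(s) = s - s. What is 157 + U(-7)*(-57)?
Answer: 157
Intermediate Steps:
U(s) = 0
157 + U(-7)*(-57) = 157 + 0*(-57) = 157 + 0 = 157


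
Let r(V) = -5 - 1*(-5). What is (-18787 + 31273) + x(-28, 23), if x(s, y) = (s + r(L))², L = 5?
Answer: 13270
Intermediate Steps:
r(V) = 0 (r(V) = -5 + 5 = 0)
x(s, y) = s² (x(s, y) = (s + 0)² = s²)
(-18787 + 31273) + x(-28, 23) = (-18787 + 31273) + (-28)² = 12486 + 784 = 13270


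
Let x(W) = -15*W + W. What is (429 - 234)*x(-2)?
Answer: 5460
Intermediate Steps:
x(W) = -14*W
(429 - 234)*x(-2) = (429 - 234)*(-14*(-2)) = 195*28 = 5460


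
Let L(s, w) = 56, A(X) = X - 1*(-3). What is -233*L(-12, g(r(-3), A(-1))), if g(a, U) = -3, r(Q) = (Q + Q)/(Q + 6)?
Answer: -13048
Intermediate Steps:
r(Q) = 2*Q/(6 + Q) (r(Q) = (2*Q)/(6 + Q) = 2*Q/(6 + Q))
A(X) = 3 + X (A(X) = X + 3 = 3 + X)
-233*L(-12, g(r(-3), A(-1))) = -233*56 = -13048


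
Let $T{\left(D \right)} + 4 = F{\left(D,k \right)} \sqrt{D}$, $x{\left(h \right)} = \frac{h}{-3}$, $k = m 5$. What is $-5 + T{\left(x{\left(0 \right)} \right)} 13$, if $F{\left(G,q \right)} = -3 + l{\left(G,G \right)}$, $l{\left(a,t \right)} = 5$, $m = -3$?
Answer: $-57$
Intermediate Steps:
$k = -15$ ($k = \left(-3\right) 5 = -15$)
$F{\left(G,q \right)} = 2$ ($F{\left(G,q \right)} = -3 + 5 = 2$)
$x{\left(h \right)} = - \frac{h}{3}$ ($x{\left(h \right)} = h \left(- \frac{1}{3}\right) = - \frac{h}{3}$)
$T{\left(D \right)} = -4 + 2 \sqrt{D}$
$-5 + T{\left(x{\left(0 \right)} \right)} 13 = -5 + \left(-4 + 2 \sqrt{\left(- \frac{1}{3}\right) 0}\right) 13 = -5 + \left(-4 + 2 \sqrt{0}\right) 13 = -5 + \left(-4 + 2 \cdot 0\right) 13 = -5 + \left(-4 + 0\right) 13 = -5 - 52 = -57$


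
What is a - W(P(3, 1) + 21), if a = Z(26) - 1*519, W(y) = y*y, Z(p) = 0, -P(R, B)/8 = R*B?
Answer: -528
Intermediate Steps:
P(R, B) = -8*B*R (P(R, B) = -8*R*B = -8*B*R)
W(y) = y²
a = -519 (a = 0 - 1*519 = 0 - 519 = -519)
a - W(P(3, 1) + 21) = -519 - (-8*1*3 + 21)² = -519 - (-24 + 21)² = -519 - 1*(-3)² = -519 - 1*9 = -519 - 9 = -528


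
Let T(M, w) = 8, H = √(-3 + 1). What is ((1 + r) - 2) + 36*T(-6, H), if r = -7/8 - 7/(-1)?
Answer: 2345/8 ≈ 293.13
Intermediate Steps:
H = I*√2 (H = √(-2) = I*√2 ≈ 1.4142*I)
r = 49/8 (r = -7*⅛ - 7*(-1) = -7/8 + 7 = 49/8 ≈ 6.1250)
((1 + r) - 2) + 36*T(-6, H) = ((1 + 49/8) - 2) + 36*8 = (57/8 - 2) + 288 = 41/8 + 288 = 2345/8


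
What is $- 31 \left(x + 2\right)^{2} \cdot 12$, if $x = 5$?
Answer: $-18228$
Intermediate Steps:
$- 31 \left(x + 2\right)^{2} \cdot 12 = - 31 \left(5 + 2\right)^{2} \cdot 12 = - 31 \cdot 7^{2} \cdot 12 = \left(-31\right) 49 \cdot 12 = \left(-1519\right) 12 = -18228$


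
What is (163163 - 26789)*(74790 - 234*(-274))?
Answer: 18943166844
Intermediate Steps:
(163163 - 26789)*(74790 - 234*(-274)) = 136374*(74790 + 64116) = 136374*138906 = 18943166844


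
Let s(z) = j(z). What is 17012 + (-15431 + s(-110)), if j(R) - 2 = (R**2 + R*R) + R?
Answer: 25673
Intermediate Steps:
j(R) = 2 + R + 2*R**2 (j(R) = 2 + ((R**2 + R*R) + R) = 2 + ((R**2 + R**2) + R) = 2 + (2*R**2 + R) = 2 + (R + 2*R**2) = 2 + R + 2*R**2)
s(z) = 2 + z + 2*z**2
17012 + (-15431 + s(-110)) = 17012 + (-15431 + (2 - 110 + 2*(-110)**2)) = 17012 + (-15431 + (2 - 110 + 2*12100)) = 17012 + (-15431 + (2 - 110 + 24200)) = 17012 + (-15431 + 24092) = 17012 + 8661 = 25673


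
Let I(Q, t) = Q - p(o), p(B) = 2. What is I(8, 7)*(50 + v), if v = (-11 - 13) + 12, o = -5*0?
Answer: 228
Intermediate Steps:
o = 0
I(Q, t) = -2 + Q (I(Q, t) = Q - 1*2 = Q - 2 = -2 + Q)
v = -12 (v = -24 + 12 = -12)
I(8, 7)*(50 + v) = (-2 + 8)*(50 - 12) = 6*38 = 228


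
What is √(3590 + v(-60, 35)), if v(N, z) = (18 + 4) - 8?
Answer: 2*√901 ≈ 60.033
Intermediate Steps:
v(N, z) = 14 (v(N, z) = 22 - 8 = 14)
√(3590 + v(-60, 35)) = √(3590 + 14) = √3604 = 2*√901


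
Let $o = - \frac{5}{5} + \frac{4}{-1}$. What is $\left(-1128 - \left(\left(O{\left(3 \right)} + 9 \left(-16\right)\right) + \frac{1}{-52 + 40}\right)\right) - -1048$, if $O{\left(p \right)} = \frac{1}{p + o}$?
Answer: $\frac{775}{12} \approx 64.583$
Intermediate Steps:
$o = -5$ ($o = \left(-5\right) \frac{1}{5} + 4 \left(-1\right) = -1 - 4 = -5$)
$O{\left(p \right)} = \frac{1}{-5 + p}$ ($O{\left(p \right)} = \frac{1}{p - 5} = \frac{1}{-5 + p}$)
$\left(-1128 - \left(\left(O{\left(3 \right)} + 9 \left(-16\right)\right) + \frac{1}{-52 + 40}\right)\right) - -1048 = \left(-1128 - \left(\left(\frac{1}{-5 + 3} + 9 \left(-16\right)\right) + \frac{1}{-52 + 40}\right)\right) - -1048 = \left(-1128 - \left(\left(\frac{1}{-2} - 144\right) + \frac{1}{-12}\right)\right) + 1048 = \left(-1128 - \left(\left(- \frac{1}{2} - 144\right) - \frac{1}{12}\right)\right) + 1048 = \left(-1128 - \left(- \frac{289}{2} - \frac{1}{12}\right)\right) + 1048 = \left(-1128 - - \frac{1735}{12}\right) + 1048 = \left(-1128 + \frac{1735}{12}\right) + 1048 = - \frac{11801}{12} + 1048 = \frac{775}{12}$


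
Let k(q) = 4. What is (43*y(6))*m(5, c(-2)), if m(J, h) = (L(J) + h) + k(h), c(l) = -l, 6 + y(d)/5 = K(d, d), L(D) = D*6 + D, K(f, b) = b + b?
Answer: 52890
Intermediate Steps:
K(f, b) = 2*b
L(D) = 7*D (L(D) = 6*D + D = 7*D)
y(d) = -30 + 10*d (y(d) = -30 + 5*(2*d) = -30 + 10*d)
m(J, h) = 4 + h + 7*J (m(J, h) = (7*J + h) + 4 = (h + 7*J) + 4 = 4 + h + 7*J)
(43*y(6))*m(5, c(-2)) = (43*(-30 + 10*6))*(4 - 1*(-2) + 7*5) = (43*(-30 + 60))*(4 + 2 + 35) = (43*30)*41 = 1290*41 = 52890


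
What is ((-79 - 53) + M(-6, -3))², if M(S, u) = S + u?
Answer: 19881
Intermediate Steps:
((-79 - 53) + M(-6, -3))² = ((-79 - 53) + (-6 - 3))² = (-132 - 9)² = (-141)² = 19881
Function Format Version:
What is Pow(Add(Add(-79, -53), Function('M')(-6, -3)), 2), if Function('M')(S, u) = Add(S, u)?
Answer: 19881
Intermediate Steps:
Pow(Add(Add(-79, -53), Function('M')(-6, -3)), 2) = Pow(Add(Add(-79, -53), Add(-6, -3)), 2) = Pow(Add(-132, -9), 2) = Pow(-141, 2) = 19881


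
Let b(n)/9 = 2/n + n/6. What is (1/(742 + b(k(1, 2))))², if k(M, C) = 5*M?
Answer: 100/56715961 ≈ 1.7632e-6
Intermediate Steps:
b(n) = 18/n + 3*n/2 (b(n) = 9*(2/n + n/6) = 18/n + 3*n/2)
(1/(742 + b(k(1, 2))))² = (1/(742 + (18/((5*1)) + 3*(5*1)/2)))² = (1/(742 + (18/5 + (3/2)*5)))² = (1/(742 + (18*(⅕) + 15/2)))² = (1/(742 + (18/5 + 15/2)))² = (1/(742 + 111/10))² = (1/(7531/10))² = (10/7531)² = 100/56715961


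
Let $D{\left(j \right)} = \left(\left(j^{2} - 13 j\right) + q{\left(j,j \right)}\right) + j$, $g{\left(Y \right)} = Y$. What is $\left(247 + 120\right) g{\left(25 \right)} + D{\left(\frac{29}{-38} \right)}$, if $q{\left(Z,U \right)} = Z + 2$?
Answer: $\frac{13264551}{1444} \approx 9186.0$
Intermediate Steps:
$q{\left(Z,U \right)} = 2 + Z$
$D{\left(j \right)} = 2 + j^{2} - 11 j$ ($D{\left(j \right)} = \left(\left(j^{2} - 13 j\right) + \left(2 + j\right)\right) + j = \left(2 + j^{2} - 12 j\right) + j = 2 + j^{2} - 11 j$)
$\left(247 + 120\right) g{\left(25 \right)} + D{\left(\frac{29}{-38} \right)} = \left(247 + 120\right) 25 + \left(2 + \left(\frac{29}{-38}\right)^{2} - 11 \frac{29}{-38}\right) = 367 \cdot 25 + \left(2 + \left(29 \left(- \frac{1}{38}\right)\right)^{2} - 11 \cdot 29 \left(- \frac{1}{38}\right)\right) = 9175 + \left(2 + \left(- \frac{29}{38}\right)^{2} - - \frac{319}{38}\right) = 9175 + \left(2 + \frac{841}{1444} + \frac{319}{38}\right) = 9175 + \frac{15851}{1444} = \frac{13264551}{1444}$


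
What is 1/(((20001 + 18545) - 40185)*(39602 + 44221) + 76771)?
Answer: -1/137309126 ≈ -7.2828e-9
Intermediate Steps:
1/(((20001 + 18545) - 40185)*(39602 + 44221) + 76771) = 1/((38546 - 40185)*83823 + 76771) = 1/(-1639*83823 + 76771) = 1/(-137385897 + 76771) = 1/(-137309126) = -1/137309126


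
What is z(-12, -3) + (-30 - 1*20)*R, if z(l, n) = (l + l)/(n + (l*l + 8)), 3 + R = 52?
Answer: -365074/149 ≈ -2450.2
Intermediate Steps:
R = 49 (R = -3 + 52 = 49)
z(l, n) = 2*l/(8 + n + l²) (z(l, n) = (2*l)/(n + (l² + 8)) = (2*l)/(n + (8 + l²)) = (2*l)/(8 + n + l²) = 2*l/(8 + n + l²))
z(-12, -3) + (-30 - 1*20)*R = 2*(-12)/(8 - 3 + (-12)²) + (-30 - 1*20)*49 = 2*(-12)/(8 - 3 + 144) + (-30 - 20)*49 = 2*(-12)/149 - 50*49 = 2*(-12)*(1/149) - 2450 = -24/149 - 2450 = -365074/149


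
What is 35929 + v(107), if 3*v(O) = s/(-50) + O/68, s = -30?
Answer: 36648319/1020 ≈ 35930.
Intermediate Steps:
v(O) = ⅕ + O/204 (v(O) = (-30/(-50) + O/68)/3 = (-30*(-1/50) + O*(1/68))/3 = (⅗ + O/68)/3 = ⅕ + O/204)
35929 + v(107) = 35929 + (⅕ + (1/204)*107) = 35929 + (⅕ + 107/204) = 35929 + 739/1020 = 36648319/1020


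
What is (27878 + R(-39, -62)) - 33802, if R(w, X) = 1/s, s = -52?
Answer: -308049/52 ≈ -5924.0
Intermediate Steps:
R(w, X) = -1/52 (R(w, X) = 1/(-52) = -1/52)
(27878 + R(-39, -62)) - 33802 = (27878 - 1/52) - 33802 = 1449655/52 - 33802 = -308049/52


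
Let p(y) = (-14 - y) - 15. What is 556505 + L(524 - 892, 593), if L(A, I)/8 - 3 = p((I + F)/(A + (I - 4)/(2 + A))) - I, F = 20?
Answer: 74614230045/135277 ≈ 5.5157e+5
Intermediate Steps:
p(y) = -29 - y
L(A, I) = -208 - 8*I - 8*(20 + I)/(A + (-4 + I)/(2 + A)) (L(A, I) = 24 + 8*((-29 - (I + 20)/(A + (I - 4)/(2 + A))) - I) = 24 + 8*((-29 - (20 + I)/(A + (-4 + I)/(2 + A))) - I) = 24 + 8*(-29 - I - (20 + I)/(A + (-4 + I)/(2 + A))) = 24 + (-232 - 8*I - 8*(20 + I)/(A + (-4 + I)/(2 + A))) = -208 - 8*I - 8*(20 + I)/(A + (-4 + I)/(2 + A)))
556505 + L(524 - 892, 593) = 556505 + 8*((-26 - 1*593)*(-4 + 593 + (524 - 892)*(2 + (524 - 892))) - (2 + (524 - 892))*(20 + 593))/(-4 + 593 + (524 - 892)*(2 + (524 - 892))) = 556505 + 8*((-26 - 593)*(-4 + 593 - 368*(2 - 368)) - 1*(2 - 368)*613)/(-4 + 593 - 368*(2 - 368)) = 556505 + 8*(-619*(-4 + 593 - 368*(-366)) - 1*(-366)*613)/(-4 + 593 - 368*(-366)) = 556505 + 8*(-619*(-4 + 593 + 134688) + 224358)/(-4 + 593 + 134688) = 556505 + 8*(-619*135277 + 224358)/135277 = 556505 + 8*(1/135277)*(-83736463 + 224358) = 556505 + 8*(1/135277)*(-83512105) = 556505 - 668096840/135277 = 74614230045/135277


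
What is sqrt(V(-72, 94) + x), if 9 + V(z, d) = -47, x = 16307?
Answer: sqrt(16251) ≈ 127.48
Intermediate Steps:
V(z, d) = -56 (V(z, d) = -9 - 47 = -56)
sqrt(V(-72, 94) + x) = sqrt(-56 + 16307) = sqrt(16251)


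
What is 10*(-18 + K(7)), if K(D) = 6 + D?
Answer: -50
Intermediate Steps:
10*(-18 + K(7)) = 10*(-18 + (6 + 7)) = 10*(-18 + 13) = 10*(-5) = -50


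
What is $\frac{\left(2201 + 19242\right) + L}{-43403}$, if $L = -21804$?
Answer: $\frac{361}{43403} \approx 0.0083174$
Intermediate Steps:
$\frac{\left(2201 + 19242\right) + L}{-43403} = \frac{\left(2201 + 19242\right) - 21804}{-43403} = \left(21443 - 21804\right) \left(- \frac{1}{43403}\right) = \left(-361\right) \left(- \frac{1}{43403}\right) = \frac{361}{43403}$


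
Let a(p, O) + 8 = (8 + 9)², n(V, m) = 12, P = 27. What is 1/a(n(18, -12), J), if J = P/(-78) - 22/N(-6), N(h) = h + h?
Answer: 1/281 ≈ 0.0035587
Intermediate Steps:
N(h) = 2*h
J = 58/39 (J = 27/(-78) - 22/(2*(-6)) = 27*(-1/78) - 22/(-12) = -9/26 - 22*(-1/12) = -9/26 + 11/6 = 58/39 ≈ 1.4872)
a(p, O) = 281 (a(p, O) = -8 + (8 + 9)² = -8 + 17² = -8 + 289 = 281)
1/a(n(18, -12), J) = 1/281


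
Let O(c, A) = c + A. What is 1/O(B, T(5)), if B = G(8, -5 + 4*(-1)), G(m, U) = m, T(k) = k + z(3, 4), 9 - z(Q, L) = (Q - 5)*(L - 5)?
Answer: 1/20 ≈ 0.050000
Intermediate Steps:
z(Q, L) = 9 - (-5 + L)*(-5 + Q) (z(Q, L) = 9 - (Q - 5)*(L - 5) = 9 - (-5 + Q)*(-5 + L) = 9 - (-5 + L)*(-5 + Q))
T(k) = 7 + k (T(k) = k + (-16 + 5*4 + 5*3 - 1*4*3) = k + (-16 + 20 + 15 - 12) = k + 7 = 7 + k)
B = 8
O(c, A) = A + c
1/O(B, T(5)) = 1/((7 + 5) + 8) = 1/(12 + 8) = 1/20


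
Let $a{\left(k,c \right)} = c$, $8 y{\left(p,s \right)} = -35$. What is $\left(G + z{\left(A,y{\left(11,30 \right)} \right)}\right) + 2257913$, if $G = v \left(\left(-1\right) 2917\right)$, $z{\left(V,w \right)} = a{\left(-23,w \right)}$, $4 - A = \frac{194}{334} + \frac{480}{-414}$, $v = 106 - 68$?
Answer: $\frac{17176501}{8} \approx 2.1471 \cdot 10^{6}$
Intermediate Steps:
$y{\left(p,s \right)} = - \frac{35}{8}$ ($y{\left(p,s \right)} = \frac{1}{8} \left(-35\right) = - \frac{35}{8}$)
$v = 38$
$A = \frac{52759}{11523}$ ($A = 4 - \left(\frac{194}{334} + \frac{480}{-414}\right) = 4 - \left(194 \cdot \frac{1}{334} + 480 \left(- \frac{1}{414}\right)\right) = 4 - \left(\frac{97}{167} - \frac{80}{69}\right) = 4 - - \frac{6667}{11523} = 4 + \frac{6667}{11523} = \frac{52759}{11523} \approx 4.5786$)
$z{\left(V,w \right)} = w$
$G = -110846$ ($G = 38 \left(\left(-1\right) 2917\right) = 38 \left(-2917\right) = -110846$)
$\left(G + z{\left(A,y{\left(11,30 \right)} \right)}\right) + 2257913 = \left(-110846 - \frac{35}{8}\right) + 2257913 = - \frac{886803}{8} + 2257913 = \frac{17176501}{8}$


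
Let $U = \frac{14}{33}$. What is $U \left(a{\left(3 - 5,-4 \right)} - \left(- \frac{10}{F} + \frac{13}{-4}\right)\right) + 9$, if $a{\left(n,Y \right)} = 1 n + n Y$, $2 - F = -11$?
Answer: $\frac{11369}{858} \approx 13.251$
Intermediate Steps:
$F = 13$ ($F = 2 - -11 = 2 + 11 = 13$)
$U = \frac{14}{33}$ ($U = 14 \cdot \frac{1}{33} = \frac{14}{33} \approx 0.42424$)
$a{\left(n,Y \right)} = n + Y n$
$U \left(a{\left(3 - 5,-4 \right)} - \left(- \frac{10}{F} + \frac{13}{-4}\right)\right) + 9 = \frac{14 \left(\left(3 - 5\right) \left(1 - 4\right) - \left(- \frac{10}{13} + \frac{13}{-4}\right)\right)}{33} + 9 = \frac{14 \left(\left(3 - 5\right) \left(-3\right) - \left(\left(-10\right) \frac{1}{13} + 13 \left(- \frac{1}{4}\right)\right)\right)}{33} + 9 = \frac{14 \left(\left(-2\right) \left(-3\right) - \left(- \frac{10}{13} - \frac{13}{4}\right)\right)}{33} + 9 = \frac{14 \left(6 - - \frac{209}{52}\right)}{33} + 9 = \frac{14 \left(6 + \frac{209}{52}\right)}{33} + 9 = \frac{14}{33} \cdot \frac{521}{52} + 9 = \frac{3647}{858} + 9 = \frac{11369}{858}$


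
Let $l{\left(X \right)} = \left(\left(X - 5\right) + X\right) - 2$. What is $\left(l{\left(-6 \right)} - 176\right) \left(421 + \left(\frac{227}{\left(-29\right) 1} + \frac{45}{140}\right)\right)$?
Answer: $- \frac{65472615}{812} \approx -80631.0$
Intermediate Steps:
$l{\left(X \right)} = -7 + 2 X$ ($l{\left(X \right)} = \left(\left(-5 + X\right) + X\right) - 2 = \left(-5 + 2 X\right) - 2 = -7 + 2 X$)
$\left(l{\left(-6 \right)} - 176\right) \left(421 + \left(\frac{227}{\left(-29\right) 1} + \frac{45}{140}\right)\right) = \left(\left(-7 + 2 \left(-6\right)\right) - 176\right) \left(421 + \left(\frac{227}{\left(-29\right) 1} + \frac{45}{140}\right)\right) = \left(\left(-7 - 12\right) - 176\right) \left(421 + \left(\frac{227}{-29} + 45 \cdot \frac{1}{140}\right)\right) = \left(-19 - 176\right) \left(421 + \left(227 \left(- \frac{1}{29}\right) + \frac{9}{28}\right)\right) = - 195 \left(421 + \left(- \frac{227}{29} + \frac{9}{28}\right)\right) = - 195 \left(421 - \frac{6095}{812}\right) = \left(-195\right) \frac{335757}{812} = - \frac{65472615}{812}$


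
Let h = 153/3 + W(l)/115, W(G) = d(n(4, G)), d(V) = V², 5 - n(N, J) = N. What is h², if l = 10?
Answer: 34409956/13225 ≈ 2601.9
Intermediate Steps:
n(N, J) = 5 - N
W(G) = 1 (W(G) = (5 - 1*4)² = (5 - 4)² = 1² = 1)
h = 5866/115 (h = 153/3 + 1/115 = 153*(⅓) + 1*(1/115) = 51 + 1/115 = 5866/115 ≈ 51.009)
h² = (5866/115)² = 34409956/13225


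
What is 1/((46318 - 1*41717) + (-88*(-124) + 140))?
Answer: 1/15653 ≈ 6.3885e-5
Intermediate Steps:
1/((46318 - 1*41717) + (-88*(-124) + 140)) = 1/((46318 - 41717) + (10912 + 140)) = 1/(4601 + 11052) = 1/15653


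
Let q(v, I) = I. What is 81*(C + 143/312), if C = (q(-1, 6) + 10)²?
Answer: 166185/8 ≈ 20773.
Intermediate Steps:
C = 256 (C = (6 + 10)² = 16² = 256)
81*(C + 143/312) = 81*(256 + 143/312) = 81*(256 + 143*(1/312)) = 81*(256 + 11/24) = 81*(6155/24) = 166185/8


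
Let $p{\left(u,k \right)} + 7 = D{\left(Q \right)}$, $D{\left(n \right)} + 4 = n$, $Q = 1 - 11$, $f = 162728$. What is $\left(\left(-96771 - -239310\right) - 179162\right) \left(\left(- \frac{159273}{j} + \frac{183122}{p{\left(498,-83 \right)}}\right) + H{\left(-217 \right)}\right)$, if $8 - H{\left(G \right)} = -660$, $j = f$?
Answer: $\frac{1007852990321795}{3417288} \approx 2.9493 \cdot 10^{8}$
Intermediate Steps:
$j = 162728$
$Q = -10$
$D{\left(n \right)} = -4 + n$
$p{\left(u,k \right)} = -21$ ($p{\left(u,k \right)} = -7 - 14 = -21$)
$H{\left(G \right)} = 668$ ($H{\left(G \right)} = 8 - -660 = 8 + 660 = 668$)
$\left(\left(-96771 - -239310\right) - 179162\right) \left(\left(- \frac{159273}{j} + \frac{183122}{p{\left(498,-83 \right)}}\right) + H{\left(-217 \right)}\right) = \left(\left(-96771 - -239310\right) - 179162\right) \left(\left(- \frac{159273}{162728} + \frac{183122}{-21}\right) + 668\right) = \left(\left(-96771 + 239310\right) - 179162\right) \left(\left(\left(-159273\right) \frac{1}{162728} + 183122 \left(- \frac{1}{21}\right)\right) + 668\right) = \left(142539 - 179162\right) \left(\left(- \frac{159273}{162728} - \frac{183122}{21}\right) + 668\right) = - 36623 \left(- \frac{29802421549}{3417288} + 668\right) = \left(-36623\right) \left(- \frac{27519673165}{3417288}\right) = \frac{1007852990321795}{3417288}$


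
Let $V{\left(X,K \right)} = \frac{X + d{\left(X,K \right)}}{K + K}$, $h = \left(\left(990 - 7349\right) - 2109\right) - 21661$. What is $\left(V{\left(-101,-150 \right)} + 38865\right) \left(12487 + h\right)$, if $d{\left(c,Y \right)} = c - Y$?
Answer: $- \frac{51424454096}{75} \approx -6.8566 \cdot 10^{8}$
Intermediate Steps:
$h = -30129$ ($h = \left(-6359 - 2109\right) - 21661 = -8468 - 21661 = -30129$)
$V{\left(X,K \right)} = \frac{- K + 2 X}{2 K}$ ($V{\left(X,K \right)} = \frac{X - \left(K - X\right)}{K + K} = \frac{- K + 2 X}{2 K}$)
$\left(V{\left(-101,-150 \right)} + 38865\right) \left(12487 + h\right) = \left(\frac{-101 - -75}{-150} + 38865\right) \left(12487 - 30129\right) = \left(- \frac{-101 + 75}{150} + 38865\right) \left(-17642\right) = \left(\left(- \frac{1}{150}\right) \left(-26\right) + 38865\right) \left(-17642\right) = \left(\frac{13}{75} + 38865\right) \left(-17642\right) = \frac{2914888}{75} \left(-17642\right) = - \frac{51424454096}{75}$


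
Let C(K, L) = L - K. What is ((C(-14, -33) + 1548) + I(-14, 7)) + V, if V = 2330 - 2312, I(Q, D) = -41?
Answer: 1506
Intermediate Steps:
V = 18
((C(-14, -33) + 1548) + I(-14, 7)) + V = (((-33 - 1*(-14)) + 1548) - 41) + 18 = (((-33 + 14) + 1548) - 41) + 18 = ((-19 + 1548) - 41) + 18 = (1529 - 41) + 18 = 1488 + 18 = 1506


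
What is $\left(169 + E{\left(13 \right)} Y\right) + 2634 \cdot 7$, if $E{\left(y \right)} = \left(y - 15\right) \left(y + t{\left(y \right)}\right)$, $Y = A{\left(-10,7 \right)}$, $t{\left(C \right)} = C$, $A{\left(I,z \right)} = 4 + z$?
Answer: $18035$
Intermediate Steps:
$Y = 11$ ($Y = 4 + 7 = 11$)
$E{\left(y \right)} = 2 y \left(-15 + y\right)$ ($E{\left(y \right)} = \left(y - 15\right) \left(y + y\right) = \left(-15 + y\right) 2 y = 2 y \left(-15 + y\right)$)
$\left(169 + E{\left(13 \right)} Y\right) + 2634 \cdot 7 = \left(169 + 2 \cdot 13 \left(-15 + 13\right) 11\right) + 2634 \cdot 7 = \left(169 + 2 \cdot 13 \left(-2\right) 11\right) + 18438 = \left(169 - 572\right) + 18438 = -403 + 18438 = 18035$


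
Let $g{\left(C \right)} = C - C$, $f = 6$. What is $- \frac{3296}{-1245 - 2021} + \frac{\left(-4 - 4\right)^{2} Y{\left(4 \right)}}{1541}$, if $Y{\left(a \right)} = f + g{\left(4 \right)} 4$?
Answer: $\frac{137680}{109411} \approx 1.2584$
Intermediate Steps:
$g{\left(C \right)} = 0$
$Y{\left(a \right)} = 6$ ($Y{\left(a \right)} = 6 + 0 \cdot 4 = 6 + 0 = 6$)
$- \frac{3296}{-1245 - 2021} + \frac{\left(-4 - 4\right)^{2} Y{\left(4 \right)}}{1541} = - \frac{3296}{-1245 - 2021} + \frac{\left(-4 - 4\right)^{2} \cdot 6}{1541} = - \frac{3296}{-1245 - 2021} + \left(-8\right)^{2} \cdot 6 \cdot \frac{1}{1541} = - \frac{3296}{-3266} + 64 \cdot 6 \cdot \frac{1}{1541} = \left(-3296\right) \left(- \frac{1}{3266}\right) + 384 \cdot \frac{1}{1541} = \frac{1648}{1633} + \frac{384}{1541} = \frac{137680}{109411}$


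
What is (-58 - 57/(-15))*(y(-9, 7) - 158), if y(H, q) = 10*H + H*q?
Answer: 84281/5 ≈ 16856.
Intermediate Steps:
(-58 - 57/(-15))*(y(-9, 7) - 158) = (-58 - 57/(-15))*(-9*(10 + 7) - 158) = (-58 - 57*(-1/15))*(-9*17 - 158) = (-58 + 19/5)*(-153 - 158) = -271/5*(-311) = 84281/5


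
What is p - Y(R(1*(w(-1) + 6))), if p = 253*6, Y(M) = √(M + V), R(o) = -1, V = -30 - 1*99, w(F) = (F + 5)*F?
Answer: 1518 - I*√130 ≈ 1518.0 - 11.402*I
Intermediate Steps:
w(F) = F*(5 + F) (w(F) = (5 + F)*F = F*(5 + F))
V = -129 (V = -30 - 99 = -129)
Y(M) = √(-129 + M) (Y(M) = √(M - 129) = √(-129 + M))
p = 1518
p - Y(R(1*(w(-1) + 6))) = 1518 - √(-129 - 1) = 1518 - √(-130) = 1518 - I*√130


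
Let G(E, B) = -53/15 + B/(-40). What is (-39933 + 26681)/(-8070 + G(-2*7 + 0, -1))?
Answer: 1590240/968821 ≈ 1.6414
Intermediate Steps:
G(E, B) = -53/15 - B/40 (G(E, B) = -53*1/15 + B*(-1/40) = -53/15 - B/40)
(-39933 + 26681)/(-8070 + G(-2*7 + 0, -1)) = (-39933 + 26681)/(-8070 + (-53/15 - 1/40*(-1))) = -13252/(-8070 + (-53/15 + 1/40)) = -13252/(-8070 - 421/120) = -13252/(-968821/120) = -13252*(-120/968821) = 1590240/968821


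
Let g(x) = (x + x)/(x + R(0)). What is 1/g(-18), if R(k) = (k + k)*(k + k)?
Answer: 1/2 ≈ 0.50000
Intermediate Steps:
R(k) = 4*k**2 (R(k) = (2*k)*(2*k) = 4*k**2)
g(x) = 2 (g(x) = (x + x)/(x + 4*0**2) = (2*x)/(x + 4*0) = (2*x)/(x + 0) = (2*x)/x = 2)
1/g(-18) = 1/2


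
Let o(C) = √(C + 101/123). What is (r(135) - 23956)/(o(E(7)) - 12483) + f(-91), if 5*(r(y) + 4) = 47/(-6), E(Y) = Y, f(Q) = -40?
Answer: -7298695782859/191665095850 + 718847*√118326/574995287550 ≈ -38.080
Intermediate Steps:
r(y) = -167/30 (r(y) = -4 + (47/(-6))/5 = -4 + (47*(-⅙))/5 = -4 + (⅕)*(-47/6) = -4 - 47/30 = -167/30)
o(C) = √(101/123 + C) (o(C) = √(C + 101*(1/123)) = √(C + 101/123) = √(101/123 + C))
(r(135) - 23956)/(o(E(7)) - 12483) + f(-91) = (-167/30 - 23956)/(√(12423 + 15129*7)/123 - 12483) - 40 = -718847/(30*(√(12423 + 105903)/123 - 12483)) - 40 = -718847/(30*(√118326/123 - 12483)) - 40 = -718847/(30*(-12483 + √118326/123)) - 40 = -40 - 718847/(30*(-12483 + √118326/123))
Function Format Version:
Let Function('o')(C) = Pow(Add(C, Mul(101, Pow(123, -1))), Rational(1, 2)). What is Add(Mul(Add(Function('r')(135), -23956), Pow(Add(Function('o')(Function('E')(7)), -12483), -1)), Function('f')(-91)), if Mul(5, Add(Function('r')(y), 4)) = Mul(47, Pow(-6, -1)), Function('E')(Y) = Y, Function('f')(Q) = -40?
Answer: Add(Rational(-7298695782859, 191665095850), Mul(Rational(718847, 574995287550), Pow(118326, Rational(1, 2)))) ≈ -38.080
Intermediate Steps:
Function('r')(y) = Rational(-167, 30) (Function('r')(y) = Add(-4, Mul(Rational(1, 5), Mul(47, Pow(-6, -1)))) = Add(-4, Mul(Rational(1, 5), Mul(47, Rational(-1, 6)))) = Add(-4, Mul(Rational(1, 5), Rational(-47, 6))) = Add(-4, Rational(-47, 30)) = Rational(-167, 30))
Function('o')(C) = Pow(Add(Rational(101, 123), C), Rational(1, 2)) (Function('o')(C) = Pow(Add(C, Mul(101, Rational(1, 123))), Rational(1, 2)) = Pow(Add(C, Rational(101, 123)), Rational(1, 2)) = Pow(Add(Rational(101, 123), C), Rational(1, 2)))
Add(Mul(Add(Function('r')(135), -23956), Pow(Add(Function('o')(Function('E')(7)), -12483), -1)), Function('f')(-91)) = Add(Mul(Add(Rational(-167, 30), -23956), Pow(Add(Mul(Rational(1, 123), Pow(Add(12423, Mul(15129, 7)), Rational(1, 2))), -12483), -1)), -40) = Add(Mul(Rational(-718847, 30), Pow(Add(Mul(Rational(1, 123), Pow(Add(12423, 105903), Rational(1, 2))), -12483), -1)), -40) = Add(Mul(Rational(-718847, 30), Pow(Add(Mul(Rational(1, 123), Pow(118326, Rational(1, 2))), -12483), -1)), -40) = Add(Mul(Rational(-718847, 30), Pow(Add(-12483, Mul(Rational(1, 123), Pow(118326, Rational(1, 2)))), -1)), -40) = Add(-40, Mul(Rational(-718847, 30), Pow(Add(-12483, Mul(Rational(1, 123), Pow(118326, Rational(1, 2)))), -1)))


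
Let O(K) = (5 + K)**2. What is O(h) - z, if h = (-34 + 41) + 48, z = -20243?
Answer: 23843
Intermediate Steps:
h = 55 (h = 7 + 48 = 55)
O(h) - z = (5 + 55)**2 - 1*(-20243) = 60**2 + 20243 = 3600 + 20243 = 23843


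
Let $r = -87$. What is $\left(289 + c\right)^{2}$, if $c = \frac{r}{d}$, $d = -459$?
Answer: $\frac{1957708516}{23409} \approx 83631.0$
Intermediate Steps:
$c = \frac{29}{153}$ ($c = - \frac{87}{-459} = \left(-87\right) \left(- \frac{1}{459}\right) = \frac{29}{153} \approx 0.18954$)
$\left(289 + c\right)^{2} = \left(289 + \frac{29}{153}\right)^{2} = \left(\frac{44246}{153}\right)^{2} = \frac{1957708516}{23409}$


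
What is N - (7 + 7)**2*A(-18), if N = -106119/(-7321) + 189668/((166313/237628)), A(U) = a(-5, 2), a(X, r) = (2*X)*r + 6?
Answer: 333319281311943/1217577473 ≈ 2.7376e+5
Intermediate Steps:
a(X, r) = 6 + 2*X*r (a(X, r) = 2*X*r + 6 = 6 + 2*X*r)
A(U) = -14 (A(U) = 6 + 2*(-5)*2 = 6 - 20 = -14)
N = 329978248726031/1217577473 (N = -106119*(-1/7321) + 189668/((166313*(1/237628))) = 106119/7321 + 189668/(166313/237628) = 106119/7321 + 189668*(237628/166313) = 106119/7321 + 45070427504/166313 = 329978248726031/1217577473 ≈ 2.7101e+5)
N - (7 + 7)**2*A(-18) = 329978248726031/1217577473 - (7 + 7)**2*(-14) = 329978248726031/1217577473 - 14**2*(-14) = 329978248726031/1217577473 - 196*(-14) = 329978248726031/1217577473 - 1*(-2744) = 329978248726031/1217577473 + 2744 = 333319281311943/1217577473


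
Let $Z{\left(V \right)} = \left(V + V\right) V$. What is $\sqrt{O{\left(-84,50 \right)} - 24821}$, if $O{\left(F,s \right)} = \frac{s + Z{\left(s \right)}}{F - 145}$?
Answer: $\frac{i \sqrt{1302794511}}{229} \approx 157.62 i$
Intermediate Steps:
$Z{\left(V \right)} = 2 V^{2}$ ($Z{\left(V \right)} = 2 V V = 2 V^{2}$)
$O{\left(F,s \right)} = \frac{s + 2 s^{2}}{-145 + F}$ ($O{\left(F,s \right)} = \frac{s + 2 s^{2}}{F - 145} = \frac{s + 2 s^{2}}{-145 + F}$)
$\sqrt{O{\left(-84,50 \right)} - 24821} = \sqrt{\frac{50 \left(1 + 2 \cdot 50\right)}{-145 - 84} - 24821} = \sqrt{\frac{50 \left(1 + 100\right)}{-229} - 24821} = \sqrt{50 \left(- \frac{1}{229}\right) 101 - 24821} = \sqrt{- \frac{5050}{229} - 24821} = \sqrt{- \frac{5689059}{229}} = \frac{i \sqrt{1302794511}}{229}$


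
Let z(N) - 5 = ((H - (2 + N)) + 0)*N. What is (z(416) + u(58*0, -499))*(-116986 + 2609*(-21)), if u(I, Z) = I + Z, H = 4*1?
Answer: 29668634450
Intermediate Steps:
H = 4
z(N) = 5 + N*(2 - N) (z(N) = 5 + ((4 - (2 + N)) + 0)*N = 5 + ((4 + (-2 - N)) + 0)*N = 5 + ((2 - N) + 0)*N = 5 + (2 - N)*N = 5 + N*(2 - N))
(z(416) + u(58*0, -499))*(-116986 + 2609*(-21)) = ((5 - 1*416**2 + 2*416) + (58*0 - 499))*(-116986 + 2609*(-21)) = ((5 - 1*173056 + 832) + (0 - 499))*(-116986 - 54789) = ((5 - 173056 + 832) - 499)*(-171775) = (-172219 - 499)*(-171775) = -172718*(-171775) = 29668634450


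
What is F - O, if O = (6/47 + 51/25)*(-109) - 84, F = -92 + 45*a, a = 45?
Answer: 2647598/1175 ≈ 2253.3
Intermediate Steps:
F = 1933 (F = -92 + 45*45 = -92 + 2025 = 1933)
O = -376323/1175 (O = (6*(1/47) + 51*(1/25))*(-109) - 84 = (6/47 + 51/25)*(-109) - 84 = (2547/1175)*(-109) - 84 = -277623/1175 - 84 = -376323/1175 ≈ -320.27)
F - O = 1933 - 1*(-376323/1175) = 1933 + 376323/1175 = 2647598/1175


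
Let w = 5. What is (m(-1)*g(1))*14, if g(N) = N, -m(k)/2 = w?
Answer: -140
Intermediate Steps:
m(k) = -10 (m(k) = -2*5 = -10)
(m(-1)*g(1))*14 = -10*1*14 = -10*14 = -140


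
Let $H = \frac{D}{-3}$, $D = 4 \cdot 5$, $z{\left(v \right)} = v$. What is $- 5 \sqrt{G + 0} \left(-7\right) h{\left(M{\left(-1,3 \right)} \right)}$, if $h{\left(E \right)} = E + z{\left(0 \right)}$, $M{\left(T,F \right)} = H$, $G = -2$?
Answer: $- \frac{700 i \sqrt{2}}{3} \approx - 329.98 i$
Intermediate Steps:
$D = 20$
$H = - \frac{20}{3}$ ($H = \frac{20}{-3} = 20 \left(- \frac{1}{3}\right) = - \frac{20}{3} \approx -6.6667$)
$M{\left(T,F \right)} = - \frac{20}{3}$
$h{\left(E \right)} = E$ ($h{\left(E \right)} = E + 0 = E$)
$- 5 \sqrt{G + 0} \left(-7\right) h{\left(M{\left(-1,3 \right)} \right)} = - 5 \sqrt{-2 + 0} \left(-7\right) \left(- \frac{20}{3}\right) = - 5 \sqrt{-2} \left(-7\right) \left(- \frac{20}{3}\right) = - 5 i \sqrt{2} \left(-7\right) \left(- \frac{20}{3}\right) = 35 i \sqrt{2} \left(- \frac{20}{3}\right) = - \frac{700 i \sqrt{2}}{3}$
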